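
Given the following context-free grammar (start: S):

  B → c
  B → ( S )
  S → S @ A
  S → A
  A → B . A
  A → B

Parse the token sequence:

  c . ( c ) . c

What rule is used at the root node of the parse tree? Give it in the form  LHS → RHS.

S → A

[S [A [B c] . [A [B ( [S [A [B c]]] )] . [A [B c]]]]]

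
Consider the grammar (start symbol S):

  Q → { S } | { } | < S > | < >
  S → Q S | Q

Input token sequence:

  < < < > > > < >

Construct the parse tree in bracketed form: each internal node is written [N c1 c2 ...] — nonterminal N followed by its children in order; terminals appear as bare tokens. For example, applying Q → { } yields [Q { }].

S
Q S
< S > S
< Q > S
< < S > > S
< < Q > > S
< < < > > > S
< < < > > > Q
< < < > > > < >

[S [Q < [S [Q < [S [Q < >]] >]] >] [S [Q < >]]]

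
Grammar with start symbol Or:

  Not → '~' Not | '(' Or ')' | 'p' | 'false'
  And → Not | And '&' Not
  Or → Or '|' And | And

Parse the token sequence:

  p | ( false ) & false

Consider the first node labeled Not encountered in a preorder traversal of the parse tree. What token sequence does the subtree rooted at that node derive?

p

[Or [Or [And [Not p]]] | [And [And [Not ( [Or [And [Not false]]] )]] & [Not false]]]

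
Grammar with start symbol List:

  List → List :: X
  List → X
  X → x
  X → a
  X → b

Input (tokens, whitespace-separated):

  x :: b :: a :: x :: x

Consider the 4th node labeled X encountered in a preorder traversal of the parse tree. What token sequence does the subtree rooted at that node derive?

x

[List [List [List [List [List [X x]] :: [X b]] :: [X a]] :: [X x]] :: [X x]]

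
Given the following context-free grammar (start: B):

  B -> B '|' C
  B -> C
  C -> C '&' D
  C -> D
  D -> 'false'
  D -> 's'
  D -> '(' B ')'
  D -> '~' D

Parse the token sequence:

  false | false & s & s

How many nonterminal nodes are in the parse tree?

[B [B [C [D false]]] | [C [C [C [D false]] & [D s]] & [D s]]]

10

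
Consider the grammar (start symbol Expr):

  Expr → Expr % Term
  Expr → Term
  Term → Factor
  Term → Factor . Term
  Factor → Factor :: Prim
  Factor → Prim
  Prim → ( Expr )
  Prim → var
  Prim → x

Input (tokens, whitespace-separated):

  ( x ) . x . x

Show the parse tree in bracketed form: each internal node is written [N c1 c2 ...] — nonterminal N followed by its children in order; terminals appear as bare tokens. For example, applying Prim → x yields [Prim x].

Expr
Term
Factor . Term
Prim . Term
( Expr ) . Term
( Term ) . Term
( Factor ) . Term
( Prim ) . Term
( x ) . Term
( x ) . Factor . Term
( x ) . Prim . Term
( x ) . x . Term
( x ) . x . Factor
( x ) . x . Prim
( x ) . x . x

[Expr [Term [Factor [Prim ( [Expr [Term [Factor [Prim x]]]] )]] . [Term [Factor [Prim x]] . [Term [Factor [Prim x]]]]]]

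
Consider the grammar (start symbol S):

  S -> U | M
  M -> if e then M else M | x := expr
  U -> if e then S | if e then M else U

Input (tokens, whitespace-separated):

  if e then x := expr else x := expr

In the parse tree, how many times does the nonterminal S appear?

1

[S [M if e then [M x := expr] else [M x := expr]]]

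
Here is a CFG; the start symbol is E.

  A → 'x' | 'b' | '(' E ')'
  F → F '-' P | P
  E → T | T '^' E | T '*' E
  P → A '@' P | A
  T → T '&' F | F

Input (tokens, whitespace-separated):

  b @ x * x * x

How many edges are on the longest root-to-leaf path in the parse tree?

7

[E [T [F [P [A b] @ [P [A x]]]]] * [E [T [F [P [A x]]]] * [E [T [F [P [A x]]]]]]]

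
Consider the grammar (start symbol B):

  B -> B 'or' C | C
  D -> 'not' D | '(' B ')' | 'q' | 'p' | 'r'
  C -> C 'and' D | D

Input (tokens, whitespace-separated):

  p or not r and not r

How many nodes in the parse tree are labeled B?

[B [B [C [D p]]] or [C [C [D not [D r]]] and [D not [D r]]]]

2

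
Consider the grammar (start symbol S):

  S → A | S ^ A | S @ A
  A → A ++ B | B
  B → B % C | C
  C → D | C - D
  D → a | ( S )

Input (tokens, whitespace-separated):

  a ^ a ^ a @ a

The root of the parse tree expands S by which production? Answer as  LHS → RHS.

[S [S [S [S [A [B [C [D a]]]]] ^ [A [B [C [D a]]]]] ^ [A [B [C [D a]]]]] @ [A [B [C [D a]]]]]

S → S @ A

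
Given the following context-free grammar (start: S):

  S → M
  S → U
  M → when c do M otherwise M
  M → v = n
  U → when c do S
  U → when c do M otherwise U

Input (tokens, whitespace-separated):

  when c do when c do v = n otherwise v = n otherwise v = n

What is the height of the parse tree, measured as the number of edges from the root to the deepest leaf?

[S [M when c do [M when c do [M v = n] otherwise [M v = n]] otherwise [M v = n]]]

4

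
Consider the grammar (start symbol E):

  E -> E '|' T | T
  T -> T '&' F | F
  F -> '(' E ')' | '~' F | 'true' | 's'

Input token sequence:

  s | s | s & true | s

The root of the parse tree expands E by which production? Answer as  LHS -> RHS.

[E [E [E [E [T [F s]]] | [T [F s]]] | [T [T [F s]] & [F true]]] | [T [F s]]]

E -> E '|' T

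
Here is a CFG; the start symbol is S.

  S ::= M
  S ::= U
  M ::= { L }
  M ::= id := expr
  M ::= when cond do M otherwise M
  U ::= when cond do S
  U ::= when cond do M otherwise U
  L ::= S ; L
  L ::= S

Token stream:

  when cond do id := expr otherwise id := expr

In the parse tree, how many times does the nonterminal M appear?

[S [M when cond do [M id := expr] otherwise [M id := expr]]]

3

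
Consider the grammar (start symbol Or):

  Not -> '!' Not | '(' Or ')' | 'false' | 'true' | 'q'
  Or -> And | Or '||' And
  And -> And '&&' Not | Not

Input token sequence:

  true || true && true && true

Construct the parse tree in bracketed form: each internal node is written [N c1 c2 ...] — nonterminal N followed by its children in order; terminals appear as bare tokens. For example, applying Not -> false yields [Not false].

Or
Or || And
And || And
Not || And
true || And
true || And && Not
true || And && Not && Not
true || Not && Not && Not
true || true && Not && Not
true || true && true && Not
true || true && true && true

[Or [Or [And [Not true]]] || [And [And [And [Not true]] && [Not true]] && [Not true]]]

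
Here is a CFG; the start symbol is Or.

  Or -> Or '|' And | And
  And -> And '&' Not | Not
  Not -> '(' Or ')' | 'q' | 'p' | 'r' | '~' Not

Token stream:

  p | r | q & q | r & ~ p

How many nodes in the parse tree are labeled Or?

4

[Or [Or [Or [Or [And [Not p]]] | [And [Not r]]] | [And [And [Not q]] & [Not q]]] | [And [And [Not r]] & [Not ~ [Not p]]]]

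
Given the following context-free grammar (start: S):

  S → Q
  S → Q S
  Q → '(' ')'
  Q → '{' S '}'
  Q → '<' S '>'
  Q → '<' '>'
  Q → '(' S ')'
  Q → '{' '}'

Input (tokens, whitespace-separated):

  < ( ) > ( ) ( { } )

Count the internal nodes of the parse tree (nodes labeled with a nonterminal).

[S [Q < [S [Q ( )]] >] [S [Q ( )] [S [Q ( [S [Q { }]] )]]]]

10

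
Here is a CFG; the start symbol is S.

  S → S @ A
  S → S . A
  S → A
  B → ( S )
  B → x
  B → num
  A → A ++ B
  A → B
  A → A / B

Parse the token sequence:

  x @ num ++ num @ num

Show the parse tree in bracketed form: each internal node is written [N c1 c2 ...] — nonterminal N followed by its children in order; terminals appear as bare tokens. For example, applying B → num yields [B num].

S
S @ A
S @ A @ A
A @ A @ A
B @ A @ A
x @ A @ A
x @ A ++ B @ A
x @ B ++ B @ A
x @ num ++ B @ A
x @ num ++ num @ A
x @ num ++ num @ B
x @ num ++ num @ num

[S [S [S [A [B x]]] @ [A [A [B num]] ++ [B num]]] @ [A [B num]]]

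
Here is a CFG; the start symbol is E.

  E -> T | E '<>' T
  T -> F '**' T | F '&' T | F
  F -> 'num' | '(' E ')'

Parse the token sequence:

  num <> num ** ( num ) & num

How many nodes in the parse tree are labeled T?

[E [E [T [F num]]] <> [T [F num] ** [T [F ( [E [T [F num]]] )] & [T [F num]]]]]

5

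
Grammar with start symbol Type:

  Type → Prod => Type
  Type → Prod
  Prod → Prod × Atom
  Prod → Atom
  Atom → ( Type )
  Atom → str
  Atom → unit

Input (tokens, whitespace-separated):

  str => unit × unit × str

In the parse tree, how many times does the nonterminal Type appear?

2

[Type [Prod [Atom str]] => [Type [Prod [Prod [Prod [Atom unit]] × [Atom unit]] × [Atom str]]]]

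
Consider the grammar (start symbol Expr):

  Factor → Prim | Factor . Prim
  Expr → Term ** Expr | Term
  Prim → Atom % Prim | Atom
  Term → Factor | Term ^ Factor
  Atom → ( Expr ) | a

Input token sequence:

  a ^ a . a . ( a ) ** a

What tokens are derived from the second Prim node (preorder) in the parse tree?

a

[Expr [Term [Term [Factor [Prim [Atom a]]]] ^ [Factor [Factor [Factor [Prim [Atom a]]] . [Prim [Atom a]]] . [Prim [Atom ( [Expr [Term [Factor [Prim [Atom a]]]]] )]]]] ** [Expr [Term [Factor [Prim [Atom a]]]]]]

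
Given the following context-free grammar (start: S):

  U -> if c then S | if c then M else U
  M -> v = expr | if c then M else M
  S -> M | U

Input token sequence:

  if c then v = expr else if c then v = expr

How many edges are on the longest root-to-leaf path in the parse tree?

5

[S [U if c then [M v = expr] else [U if c then [S [M v = expr]]]]]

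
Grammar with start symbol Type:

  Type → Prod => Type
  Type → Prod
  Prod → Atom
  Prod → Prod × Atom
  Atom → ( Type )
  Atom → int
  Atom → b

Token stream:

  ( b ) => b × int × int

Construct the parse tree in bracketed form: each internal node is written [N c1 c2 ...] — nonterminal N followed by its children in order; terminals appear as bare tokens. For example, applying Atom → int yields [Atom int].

Type
Prod => Type
Atom => Type
( Type ) => Type
( Prod ) => Type
( Atom ) => Type
( b ) => Type
( b ) => Prod
( b ) => Prod × Atom
( b ) => Prod × Atom × Atom
( b ) => Atom × Atom × Atom
( b ) => b × Atom × Atom
( b ) => b × int × Atom
( b ) => b × int × int

[Type [Prod [Atom ( [Type [Prod [Atom b]]] )]] => [Type [Prod [Prod [Prod [Atom b]] × [Atom int]] × [Atom int]]]]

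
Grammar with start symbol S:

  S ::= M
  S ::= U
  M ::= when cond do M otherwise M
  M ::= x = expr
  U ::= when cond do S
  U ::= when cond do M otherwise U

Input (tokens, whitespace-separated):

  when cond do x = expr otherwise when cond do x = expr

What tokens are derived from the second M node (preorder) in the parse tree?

x = expr

[S [U when cond do [M x = expr] otherwise [U when cond do [S [M x = expr]]]]]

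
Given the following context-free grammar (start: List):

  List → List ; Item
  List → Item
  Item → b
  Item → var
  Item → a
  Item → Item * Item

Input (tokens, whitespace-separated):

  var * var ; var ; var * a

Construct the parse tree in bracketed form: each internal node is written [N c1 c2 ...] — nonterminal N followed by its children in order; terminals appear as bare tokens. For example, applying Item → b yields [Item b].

List
List ; Item
List ; Item ; Item
Item ; Item ; Item
Item * Item ; Item ; Item
var * Item ; Item ; Item
var * var ; Item ; Item
var * var ; var ; Item
var * var ; var ; Item * Item
var * var ; var ; var * Item
var * var ; var ; var * a

[List [List [List [Item [Item var] * [Item var]]] ; [Item var]] ; [Item [Item var] * [Item a]]]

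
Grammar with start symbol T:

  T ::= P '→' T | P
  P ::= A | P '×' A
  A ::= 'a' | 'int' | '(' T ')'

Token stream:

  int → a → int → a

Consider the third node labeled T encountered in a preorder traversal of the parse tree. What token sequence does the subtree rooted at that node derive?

int → a

[T [P [A int]] → [T [P [A a]] → [T [P [A int]] → [T [P [A a]]]]]]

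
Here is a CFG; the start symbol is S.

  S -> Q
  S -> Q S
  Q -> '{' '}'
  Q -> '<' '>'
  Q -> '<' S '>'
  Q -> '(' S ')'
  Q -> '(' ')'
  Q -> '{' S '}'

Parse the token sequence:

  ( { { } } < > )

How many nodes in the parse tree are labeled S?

4

[S [Q ( [S [Q { [S [Q { }]] }] [S [Q < >]]] )]]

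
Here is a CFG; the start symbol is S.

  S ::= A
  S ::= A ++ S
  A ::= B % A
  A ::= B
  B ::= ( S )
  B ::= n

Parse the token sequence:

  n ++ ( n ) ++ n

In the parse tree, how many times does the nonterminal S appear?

4

[S [A [B n]] ++ [S [A [B ( [S [A [B n]]] )]] ++ [S [A [B n]]]]]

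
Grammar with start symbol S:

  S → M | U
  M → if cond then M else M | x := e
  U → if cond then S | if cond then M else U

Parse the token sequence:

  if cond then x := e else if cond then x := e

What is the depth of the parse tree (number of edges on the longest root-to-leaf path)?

[S [U if cond then [M x := e] else [U if cond then [S [M x := e]]]]]

5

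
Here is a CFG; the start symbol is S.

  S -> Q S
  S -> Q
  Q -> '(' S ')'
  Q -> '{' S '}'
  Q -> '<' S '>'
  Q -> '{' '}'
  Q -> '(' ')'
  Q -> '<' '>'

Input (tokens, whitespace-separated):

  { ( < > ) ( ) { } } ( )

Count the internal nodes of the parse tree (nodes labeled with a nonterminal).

[S [Q { [S [Q ( [S [Q < >]] )] [S [Q ( )] [S [Q { }]]]] }] [S [Q ( )]]]

12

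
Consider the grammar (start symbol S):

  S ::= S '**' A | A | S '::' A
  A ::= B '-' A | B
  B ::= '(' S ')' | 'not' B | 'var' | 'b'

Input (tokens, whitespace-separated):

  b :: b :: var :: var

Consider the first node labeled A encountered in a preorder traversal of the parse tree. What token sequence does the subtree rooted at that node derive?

[S [S [S [S [A [B b]]] :: [A [B b]]] :: [A [B var]]] :: [A [B var]]]

b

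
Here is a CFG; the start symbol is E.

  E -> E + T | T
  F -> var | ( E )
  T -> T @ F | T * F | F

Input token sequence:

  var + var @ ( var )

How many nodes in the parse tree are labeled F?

[E [E [T [F var]]] + [T [T [F var]] @ [F ( [E [T [F var]]] )]]]

4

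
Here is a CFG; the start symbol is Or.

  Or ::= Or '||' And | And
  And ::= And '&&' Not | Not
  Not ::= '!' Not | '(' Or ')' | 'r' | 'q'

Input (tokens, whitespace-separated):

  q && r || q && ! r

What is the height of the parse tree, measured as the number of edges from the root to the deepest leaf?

[Or [Or [And [And [Not q]] && [Not r]]] || [And [And [Not q]] && [Not ! [Not r]]]]

5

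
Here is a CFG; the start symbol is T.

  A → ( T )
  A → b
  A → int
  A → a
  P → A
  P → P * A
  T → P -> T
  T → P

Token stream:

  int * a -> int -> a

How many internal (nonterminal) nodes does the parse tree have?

11

[T [P [P [A int]] * [A a]] -> [T [P [A int]] -> [T [P [A a]]]]]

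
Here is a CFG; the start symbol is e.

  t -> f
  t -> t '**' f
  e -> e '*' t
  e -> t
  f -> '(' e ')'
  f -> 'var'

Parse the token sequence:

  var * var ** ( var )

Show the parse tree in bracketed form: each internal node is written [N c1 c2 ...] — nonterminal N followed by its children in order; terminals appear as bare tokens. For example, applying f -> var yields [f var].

e
e * t
t * t
f * t
var * t
var * t ** f
var * f ** f
var * var ** f
var * var ** ( e )
var * var ** ( t )
var * var ** ( f )
var * var ** ( var )

[e [e [t [f var]]] * [t [t [f var]] ** [f ( [e [t [f var]]] )]]]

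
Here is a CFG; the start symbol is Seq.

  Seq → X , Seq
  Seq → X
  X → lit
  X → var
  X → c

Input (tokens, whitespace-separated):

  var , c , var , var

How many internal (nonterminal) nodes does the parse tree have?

8

[Seq [X var] , [Seq [X c] , [Seq [X var] , [Seq [X var]]]]]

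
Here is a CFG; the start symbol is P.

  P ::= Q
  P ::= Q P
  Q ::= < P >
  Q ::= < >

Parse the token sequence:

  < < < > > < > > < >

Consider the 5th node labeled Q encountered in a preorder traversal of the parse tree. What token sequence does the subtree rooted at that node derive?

< >

[P [Q < [P [Q < [P [Q < >]] >] [P [Q < >]]] >] [P [Q < >]]]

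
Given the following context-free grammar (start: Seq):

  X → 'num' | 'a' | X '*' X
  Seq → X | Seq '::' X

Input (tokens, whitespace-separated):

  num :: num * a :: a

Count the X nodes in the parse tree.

[Seq [Seq [Seq [X num]] :: [X [X num] * [X a]]] :: [X a]]

5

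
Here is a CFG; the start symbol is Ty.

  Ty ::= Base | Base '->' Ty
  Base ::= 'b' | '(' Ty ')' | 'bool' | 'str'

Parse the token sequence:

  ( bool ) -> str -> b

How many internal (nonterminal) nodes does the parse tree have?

[Ty [Base ( [Ty [Base bool]] )] -> [Ty [Base str] -> [Ty [Base b]]]]

8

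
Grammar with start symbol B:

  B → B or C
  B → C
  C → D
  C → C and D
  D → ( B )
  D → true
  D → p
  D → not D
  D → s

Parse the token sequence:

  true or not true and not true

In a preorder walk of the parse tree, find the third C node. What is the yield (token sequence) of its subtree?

[B [B [C [D true]]] or [C [C [D not [D true]]] and [D not [D true]]]]

not true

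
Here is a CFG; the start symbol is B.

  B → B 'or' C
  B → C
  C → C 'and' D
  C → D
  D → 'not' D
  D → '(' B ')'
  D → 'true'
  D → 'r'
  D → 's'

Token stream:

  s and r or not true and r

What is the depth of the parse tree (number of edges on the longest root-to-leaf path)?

5

[B [B [C [C [D s]] and [D r]]] or [C [C [D not [D true]]] and [D r]]]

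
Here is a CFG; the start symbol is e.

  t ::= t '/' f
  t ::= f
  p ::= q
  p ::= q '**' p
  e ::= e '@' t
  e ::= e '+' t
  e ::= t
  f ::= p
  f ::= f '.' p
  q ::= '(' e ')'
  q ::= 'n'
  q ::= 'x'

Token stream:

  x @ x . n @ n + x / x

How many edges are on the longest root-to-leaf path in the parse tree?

8

[e [e [e [e [t [f [p [q x]]]]] @ [t [f [f [p [q x]]] . [p [q n]]]]] @ [t [f [p [q n]]]]] + [t [t [f [p [q x]]]] / [f [p [q x]]]]]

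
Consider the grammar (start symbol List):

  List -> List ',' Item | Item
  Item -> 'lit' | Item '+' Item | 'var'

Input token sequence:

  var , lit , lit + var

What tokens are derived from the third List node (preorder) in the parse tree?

[List [List [List [Item var]] , [Item lit]] , [Item [Item lit] + [Item var]]]

var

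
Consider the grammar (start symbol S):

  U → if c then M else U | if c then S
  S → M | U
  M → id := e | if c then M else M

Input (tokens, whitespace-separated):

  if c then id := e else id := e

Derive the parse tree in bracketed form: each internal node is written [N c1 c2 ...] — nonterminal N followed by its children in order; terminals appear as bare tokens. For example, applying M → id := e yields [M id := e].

S
M
if c then M else M
if c then id := e else M
if c then id := e else id := e

[S [M if c then [M id := e] else [M id := e]]]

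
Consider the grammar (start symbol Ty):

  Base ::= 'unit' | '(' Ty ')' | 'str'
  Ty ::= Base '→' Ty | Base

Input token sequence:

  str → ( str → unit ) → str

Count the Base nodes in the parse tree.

[Ty [Base str] → [Ty [Base ( [Ty [Base str] → [Ty [Base unit]]] )] → [Ty [Base str]]]]

5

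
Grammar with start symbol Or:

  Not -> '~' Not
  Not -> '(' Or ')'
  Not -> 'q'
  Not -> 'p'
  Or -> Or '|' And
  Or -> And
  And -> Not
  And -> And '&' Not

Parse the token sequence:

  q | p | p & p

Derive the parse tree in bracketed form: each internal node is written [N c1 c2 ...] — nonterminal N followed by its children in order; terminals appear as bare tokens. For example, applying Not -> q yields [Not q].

Or
Or | And
Or | And | And
And | And | And
Not | And | And
q | And | And
q | Not | And
q | p | And
q | p | And & Not
q | p | Not & Not
q | p | p & Not
q | p | p & p

[Or [Or [Or [And [Not q]]] | [And [Not p]]] | [And [And [Not p]] & [Not p]]]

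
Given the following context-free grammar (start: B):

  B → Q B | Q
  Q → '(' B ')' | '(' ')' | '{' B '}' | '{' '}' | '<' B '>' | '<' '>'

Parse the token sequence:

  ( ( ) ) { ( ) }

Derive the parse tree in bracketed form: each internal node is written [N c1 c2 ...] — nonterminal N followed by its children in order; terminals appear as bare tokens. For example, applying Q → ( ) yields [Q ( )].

[B [Q ( [B [Q ( )]] )] [B [Q { [B [Q ( )]] }]]]

B
Q B
( B ) B
( Q ) B
( ( ) ) B
( ( ) ) Q
( ( ) ) { B }
( ( ) ) { Q }
( ( ) ) { ( ) }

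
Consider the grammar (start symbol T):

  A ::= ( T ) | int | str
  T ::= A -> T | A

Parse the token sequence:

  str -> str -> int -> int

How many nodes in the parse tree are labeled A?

[T [A str] -> [T [A str] -> [T [A int] -> [T [A int]]]]]

4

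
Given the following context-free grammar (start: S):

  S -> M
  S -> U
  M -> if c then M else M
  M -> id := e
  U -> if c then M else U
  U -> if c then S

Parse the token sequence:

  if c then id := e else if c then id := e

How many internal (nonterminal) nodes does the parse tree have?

[S [U if c then [M id := e] else [U if c then [S [M id := e]]]]]

6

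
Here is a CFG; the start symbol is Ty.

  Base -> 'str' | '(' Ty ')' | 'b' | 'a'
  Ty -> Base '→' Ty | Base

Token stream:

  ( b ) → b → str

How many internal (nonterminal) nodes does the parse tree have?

[Ty [Base ( [Ty [Base b]] )] → [Ty [Base b] → [Ty [Base str]]]]

8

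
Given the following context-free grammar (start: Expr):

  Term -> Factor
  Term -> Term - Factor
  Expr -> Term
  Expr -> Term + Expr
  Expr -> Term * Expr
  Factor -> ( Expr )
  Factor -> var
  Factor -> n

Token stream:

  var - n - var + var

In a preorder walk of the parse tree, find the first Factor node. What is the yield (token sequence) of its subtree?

var

[Expr [Term [Term [Term [Factor var]] - [Factor n]] - [Factor var]] + [Expr [Term [Factor var]]]]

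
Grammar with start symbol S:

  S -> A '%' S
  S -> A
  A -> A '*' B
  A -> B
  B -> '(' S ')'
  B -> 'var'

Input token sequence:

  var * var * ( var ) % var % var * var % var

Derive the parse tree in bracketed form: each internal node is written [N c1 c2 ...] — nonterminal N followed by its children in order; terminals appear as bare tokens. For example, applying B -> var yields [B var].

[S [A [A [A [B var]] * [B var]] * [B ( [S [A [B var]]] )]] % [S [A [B var]] % [S [A [A [B var]] * [B var]] % [S [A [B var]]]]]]

S
A % S
A * B % S
A * B * B % S
B * B * B % S
var * B * B % S
var * var * B % S
var * var * ( S ) % S
var * var * ( A ) % S
var * var * ( B ) % S
var * var * ( var ) % S
var * var * ( var ) % A % S
var * var * ( var ) % B % S
var * var * ( var ) % var % S
var * var * ( var ) % var % A % S
var * var * ( var ) % var % A * B % S
var * var * ( var ) % var % B * B % S
var * var * ( var ) % var % var * B % S
var * var * ( var ) % var % var * var % S
var * var * ( var ) % var % var * var % A
var * var * ( var ) % var % var * var % B
var * var * ( var ) % var % var * var % var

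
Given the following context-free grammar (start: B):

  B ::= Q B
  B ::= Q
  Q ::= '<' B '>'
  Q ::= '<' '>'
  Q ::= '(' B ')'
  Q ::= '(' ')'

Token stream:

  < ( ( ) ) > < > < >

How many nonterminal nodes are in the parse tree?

[B [Q < [B [Q ( [B [Q ( )]] )]] >] [B [Q < >] [B [Q < >]]]]

10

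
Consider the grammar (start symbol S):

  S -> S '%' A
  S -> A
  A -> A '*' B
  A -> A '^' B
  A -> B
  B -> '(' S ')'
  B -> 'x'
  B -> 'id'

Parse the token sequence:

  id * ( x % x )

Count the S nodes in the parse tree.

3

[S [A [A [B id]] * [B ( [S [S [A [B x]]] % [A [B x]]] )]]]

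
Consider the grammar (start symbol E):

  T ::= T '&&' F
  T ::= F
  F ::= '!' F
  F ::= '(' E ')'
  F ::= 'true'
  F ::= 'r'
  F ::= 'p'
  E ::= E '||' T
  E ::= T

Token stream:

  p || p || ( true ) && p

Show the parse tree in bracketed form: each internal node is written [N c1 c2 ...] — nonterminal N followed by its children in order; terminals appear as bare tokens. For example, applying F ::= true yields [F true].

E
E || T
E || T || T
T || T || T
F || T || T
p || T || T
p || F || T
p || p || T
p || p || T && F
p || p || F && F
p || p || ( E ) && F
p || p || ( T ) && F
p || p || ( F ) && F
p || p || ( true ) && F
p || p || ( true ) && p

[E [E [E [T [F p]]] || [T [F p]]] || [T [T [F ( [E [T [F true]]] )]] && [F p]]]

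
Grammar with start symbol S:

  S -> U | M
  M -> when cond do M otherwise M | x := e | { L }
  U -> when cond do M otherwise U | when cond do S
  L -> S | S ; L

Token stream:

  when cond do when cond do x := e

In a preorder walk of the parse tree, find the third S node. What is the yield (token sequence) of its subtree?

[S [U when cond do [S [U when cond do [S [M x := e]]]]]]

x := e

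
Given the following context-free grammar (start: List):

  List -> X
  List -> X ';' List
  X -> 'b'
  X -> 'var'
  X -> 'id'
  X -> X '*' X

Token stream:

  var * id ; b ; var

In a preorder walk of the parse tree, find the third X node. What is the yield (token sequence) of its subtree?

id

[List [X [X var] * [X id]] ; [List [X b] ; [List [X var]]]]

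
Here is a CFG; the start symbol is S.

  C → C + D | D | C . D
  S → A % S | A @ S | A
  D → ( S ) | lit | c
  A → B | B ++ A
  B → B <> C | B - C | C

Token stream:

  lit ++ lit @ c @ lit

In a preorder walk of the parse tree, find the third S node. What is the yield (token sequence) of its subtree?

lit

[S [A [B [C [D lit]]] ++ [A [B [C [D lit]]]]] @ [S [A [B [C [D c]]]] @ [S [A [B [C [D lit]]]]]]]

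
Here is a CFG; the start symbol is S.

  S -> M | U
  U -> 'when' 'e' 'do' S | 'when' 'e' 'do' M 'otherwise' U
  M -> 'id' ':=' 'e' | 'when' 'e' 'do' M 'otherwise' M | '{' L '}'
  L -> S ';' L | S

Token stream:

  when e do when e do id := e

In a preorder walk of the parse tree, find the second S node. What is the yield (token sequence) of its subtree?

when e do id := e

[S [U when e do [S [U when e do [S [M id := e]]]]]]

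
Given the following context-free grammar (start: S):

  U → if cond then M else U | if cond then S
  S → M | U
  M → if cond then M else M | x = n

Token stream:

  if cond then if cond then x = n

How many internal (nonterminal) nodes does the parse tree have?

6

[S [U if cond then [S [U if cond then [S [M x = n]]]]]]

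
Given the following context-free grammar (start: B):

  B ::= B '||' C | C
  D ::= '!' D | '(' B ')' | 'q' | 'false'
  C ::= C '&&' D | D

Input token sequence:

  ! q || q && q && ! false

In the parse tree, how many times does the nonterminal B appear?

2

[B [B [C [D ! [D q]]]] || [C [C [C [D q]] && [D q]] && [D ! [D false]]]]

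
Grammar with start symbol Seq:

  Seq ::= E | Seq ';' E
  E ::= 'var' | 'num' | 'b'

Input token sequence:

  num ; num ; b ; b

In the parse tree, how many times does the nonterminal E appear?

4

[Seq [Seq [Seq [Seq [E num]] ; [E num]] ; [E b]] ; [E b]]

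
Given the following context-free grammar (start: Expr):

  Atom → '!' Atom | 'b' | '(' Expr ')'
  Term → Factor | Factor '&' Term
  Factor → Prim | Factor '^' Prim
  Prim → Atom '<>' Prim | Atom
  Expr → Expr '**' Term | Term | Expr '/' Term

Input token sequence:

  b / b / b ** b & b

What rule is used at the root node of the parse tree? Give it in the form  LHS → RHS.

Expr → Expr '**' Term

[Expr [Expr [Expr [Expr [Term [Factor [Prim [Atom b]]]]] / [Term [Factor [Prim [Atom b]]]]] / [Term [Factor [Prim [Atom b]]]]] ** [Term [Factor [Prim [Atom b]]] & [Term [Factor [Prim [Atom b]]]]]]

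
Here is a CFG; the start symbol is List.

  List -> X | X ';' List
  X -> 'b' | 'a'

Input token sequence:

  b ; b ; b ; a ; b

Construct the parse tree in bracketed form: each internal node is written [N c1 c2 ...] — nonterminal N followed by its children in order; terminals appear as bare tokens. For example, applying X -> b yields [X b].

List
X ; List
b ; List
b ; X ; List
b ; b ; List
b ; b ; X ; List
b ; b ; b ; List
b ; b ; b ; X ; List
b ; b ; b ; a ; List
b ; b ; b ; a ; X
b ; b ; b ; a ; b

[List [X b] ; [List [X b] ; [List [X b] ; [List [X a] ; [List [X b]]]]]]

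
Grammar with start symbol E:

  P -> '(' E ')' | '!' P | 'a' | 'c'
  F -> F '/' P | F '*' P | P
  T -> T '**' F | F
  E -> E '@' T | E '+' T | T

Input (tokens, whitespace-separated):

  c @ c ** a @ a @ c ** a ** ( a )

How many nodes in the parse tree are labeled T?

8

[E [E [E [E [T [F [P c]]]] @ [T [T [F [P c]]] ** [F [P a]]]] @ [T [F [P a]]]] @ [T [T [T [F [P c]]] ** [F [P a]]] ** [F [P ( [E [T [F [P a]]]] )]]]]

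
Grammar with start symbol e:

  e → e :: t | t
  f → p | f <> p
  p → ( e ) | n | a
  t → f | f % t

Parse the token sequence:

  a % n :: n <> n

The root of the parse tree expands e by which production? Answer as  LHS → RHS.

[e [e [t [f [p a]] % [t [f [p n]]]]] :: [t [f [f [p n]] <> [p n]]]]

e → e :: t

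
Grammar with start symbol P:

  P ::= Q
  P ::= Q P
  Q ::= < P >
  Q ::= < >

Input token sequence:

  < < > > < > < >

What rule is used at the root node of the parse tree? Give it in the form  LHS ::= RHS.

[P [Q < [P [Q < >]] >] [P [Q < >] [P [Q < >]]]]

P ::= Q P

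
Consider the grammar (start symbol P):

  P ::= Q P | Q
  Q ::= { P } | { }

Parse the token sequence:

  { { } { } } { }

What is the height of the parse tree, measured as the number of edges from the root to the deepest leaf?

[P [Q { [P [Q { }] [P [Q { }]]] }] [P [Q { }]]]

5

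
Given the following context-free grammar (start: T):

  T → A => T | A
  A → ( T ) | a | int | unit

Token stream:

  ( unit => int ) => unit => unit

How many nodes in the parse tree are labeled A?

[T [A ( [T [A unit] => [T [A int]]] )] => [T [A unit] => [T [A unit]]]]

5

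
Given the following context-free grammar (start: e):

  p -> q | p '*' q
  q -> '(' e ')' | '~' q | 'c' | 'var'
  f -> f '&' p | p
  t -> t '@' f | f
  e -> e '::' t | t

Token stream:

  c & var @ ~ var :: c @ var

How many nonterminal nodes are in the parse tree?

[e [e [t [t [f [f [p [q c]]] & [p [q var]]]] @ [f [p [q ~ [q var]]]]]] :: [t [t [f [p [q c]]]] @ [f [p [q var]]]]]

22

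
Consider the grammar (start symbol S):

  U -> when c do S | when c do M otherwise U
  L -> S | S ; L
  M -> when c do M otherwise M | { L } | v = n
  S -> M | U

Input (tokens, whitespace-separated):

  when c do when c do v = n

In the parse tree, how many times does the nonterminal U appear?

2

[S [U when c do [S [U when c do [S [M v = n]]]]]]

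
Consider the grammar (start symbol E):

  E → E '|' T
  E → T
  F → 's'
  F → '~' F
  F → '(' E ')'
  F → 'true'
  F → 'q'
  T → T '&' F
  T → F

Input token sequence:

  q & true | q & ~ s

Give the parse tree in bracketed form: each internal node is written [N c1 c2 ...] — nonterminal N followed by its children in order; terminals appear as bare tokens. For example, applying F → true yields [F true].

E
E | T
T | T
T & F | T
F & F | T
q & F | T
q & true | T
q & true | T & F
q & true | F & F
q & true | q & F
q & true | q & ~ F
q & true | q & ~ s

[E [E [T [T [F q]] & [F true]]] | [T [T [F q]] & [F ~ [F s]]]]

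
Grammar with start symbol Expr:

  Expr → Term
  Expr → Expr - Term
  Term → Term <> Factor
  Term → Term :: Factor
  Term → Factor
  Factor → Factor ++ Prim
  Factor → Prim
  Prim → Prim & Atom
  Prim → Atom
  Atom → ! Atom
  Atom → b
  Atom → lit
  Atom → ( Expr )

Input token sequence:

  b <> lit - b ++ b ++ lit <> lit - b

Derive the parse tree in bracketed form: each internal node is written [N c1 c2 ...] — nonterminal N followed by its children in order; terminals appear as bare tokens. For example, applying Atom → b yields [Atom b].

[Expr [Expr [Expr [Term [Term [Factor [Prim [Atom b]]]] <> [Factor [Prim [Atom lit]]]]] - [Term [Term [Factor [Factor [Factor [Prim [Atom b]]] ++ [Prim [Atom b]]] ++ [Prim [Atom lit]]]] <> [Factor [Prim [Atom lit]]]]] - [Term [Factor [Prim [Atom b]]]]]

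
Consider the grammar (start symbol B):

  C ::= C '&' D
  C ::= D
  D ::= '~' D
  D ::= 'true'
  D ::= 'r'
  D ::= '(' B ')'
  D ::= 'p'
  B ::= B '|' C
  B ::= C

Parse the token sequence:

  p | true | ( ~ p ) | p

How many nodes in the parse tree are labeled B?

5

[B [B [B [B [C [D p]]] | [C [D true]]] | [C [D ( [B [C [D ~ [D p]]]] )]]] | [C [D p]]]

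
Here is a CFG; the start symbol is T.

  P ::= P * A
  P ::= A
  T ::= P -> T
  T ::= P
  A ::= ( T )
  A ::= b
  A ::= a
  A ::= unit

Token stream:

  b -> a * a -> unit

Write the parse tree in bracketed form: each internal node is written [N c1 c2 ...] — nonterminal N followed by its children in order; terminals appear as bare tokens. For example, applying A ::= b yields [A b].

T
P -> T
A -> T
b -> T
b -> P -> T
b -> P * A -> T
b -> A * A -> T
b -> a * A -> T
b -> a * a -> T
b -> a * a -> P
b -> a * a -> A
b -> a * a -> unit

[T [P [A b]] -> [T [P [P [A a]] * [A a]] -> [T [P [A unit]]]]]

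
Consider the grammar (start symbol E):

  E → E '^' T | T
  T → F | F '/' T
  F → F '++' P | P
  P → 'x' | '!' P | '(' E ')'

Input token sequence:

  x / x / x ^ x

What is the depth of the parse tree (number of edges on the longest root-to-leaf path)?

7

[E [E [T [F [P x]] / [T [F [P x]] / [T [F [P x]]]]]] ^ [T [F [P x]]]]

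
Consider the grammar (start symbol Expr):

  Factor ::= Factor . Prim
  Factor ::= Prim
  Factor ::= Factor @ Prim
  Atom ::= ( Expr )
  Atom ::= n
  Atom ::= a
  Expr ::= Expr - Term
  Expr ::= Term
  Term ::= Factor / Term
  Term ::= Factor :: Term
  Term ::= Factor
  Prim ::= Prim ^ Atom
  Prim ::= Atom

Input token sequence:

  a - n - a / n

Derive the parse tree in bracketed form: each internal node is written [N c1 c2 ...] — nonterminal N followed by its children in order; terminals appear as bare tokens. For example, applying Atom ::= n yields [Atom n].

Expr
Expr - Term
Expr - Term - Term
Term - Term - Term
Factor - Term - Term
Prim - Term - Term
Atom - Term - Term
a - Term - Term
a - Factor - Term
a - Prim - Term
a - Atom - Term
a - n - Term
a - n - Factor / Term
a - n - Prim / Term
a - n - Atom / Term
a - n - a / Term
a - n - a / Factor
a - n - a / Prim
a - n - a / Atom
a - n - a / n

[Expr [Expr [Expr [Term [Factor [Prim [Atom a]]]]] - [Term [Factor [Prim [Atom n]]]]] - [Term [Factor [Prim [Atom a]]] / [Term [Factor [Prim [Atom n]]]]]]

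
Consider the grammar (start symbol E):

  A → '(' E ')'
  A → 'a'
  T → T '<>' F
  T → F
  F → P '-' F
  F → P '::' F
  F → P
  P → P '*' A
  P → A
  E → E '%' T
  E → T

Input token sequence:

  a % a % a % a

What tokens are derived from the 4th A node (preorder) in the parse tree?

a

[E [E [E [E [T [F [P [A a]]]]] % [T [F [P [A a]]]]] % [T [F [P [A a]]]]] % [T [F [P [A a]]]]]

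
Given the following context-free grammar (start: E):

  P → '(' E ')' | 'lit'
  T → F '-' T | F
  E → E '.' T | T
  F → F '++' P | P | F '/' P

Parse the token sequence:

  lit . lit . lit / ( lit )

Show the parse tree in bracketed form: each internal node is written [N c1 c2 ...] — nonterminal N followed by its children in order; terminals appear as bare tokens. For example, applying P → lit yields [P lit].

E
E . T
E . T . T
T . T . T
F . T . T
P . T . T
lit . T . T
lit . F . T
lit . P . T
lit . lit . T
lit . lit . F
lit . lit . F / P
lit . lit . P / P
lit . lit . lit / P
lit . lit . lit / ( E )
lit . lit . lit / ( T )
lit . lit . lit / ( F )
lit . lit . lit / ( P )
lit . lit . lit / ( lit )

[E [E [E [T [F [P lit]]]] . [T [F [P lit]]]] . [T [F [F [P lit]] / [P ( [E [T [F [P lit]]]] )]]]]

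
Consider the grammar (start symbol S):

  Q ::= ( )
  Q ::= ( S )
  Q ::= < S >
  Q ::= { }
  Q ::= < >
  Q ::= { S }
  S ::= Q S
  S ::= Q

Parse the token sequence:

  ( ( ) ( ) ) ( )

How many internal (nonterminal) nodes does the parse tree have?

8

[S [Q ( [S [Q ( )] [S [Q ( )]]] )] [S [Q ( )]]]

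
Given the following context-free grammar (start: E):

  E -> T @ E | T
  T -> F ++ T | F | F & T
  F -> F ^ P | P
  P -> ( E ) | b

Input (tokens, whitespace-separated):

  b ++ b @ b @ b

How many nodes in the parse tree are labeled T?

4

[E [T [F [P b]] ++ [T [F [P b]]]] @ [E [T [F [P b]]] @ [E [T [F [P b]]]]]]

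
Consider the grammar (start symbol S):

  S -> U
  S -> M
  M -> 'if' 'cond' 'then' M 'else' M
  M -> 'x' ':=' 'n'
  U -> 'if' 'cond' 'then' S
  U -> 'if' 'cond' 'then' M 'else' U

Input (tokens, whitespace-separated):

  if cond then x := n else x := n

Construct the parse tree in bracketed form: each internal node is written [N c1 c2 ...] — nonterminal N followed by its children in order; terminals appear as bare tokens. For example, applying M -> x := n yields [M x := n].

[S [M if cond then [M x := n] else [M x := n]]]

S
M
if cond then M else M
if cond then x := n else M
if cond then x := n else x := n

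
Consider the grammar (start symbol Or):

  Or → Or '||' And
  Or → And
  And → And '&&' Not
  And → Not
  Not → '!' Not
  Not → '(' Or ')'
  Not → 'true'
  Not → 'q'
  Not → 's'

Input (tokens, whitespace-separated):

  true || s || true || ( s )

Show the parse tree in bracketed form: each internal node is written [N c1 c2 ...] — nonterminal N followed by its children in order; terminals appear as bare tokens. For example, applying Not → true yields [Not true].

Or
Or || And
Or || And || And
Or || And || And || And
And || And || And || And
Not || And || And || And
true || And || And || And
true || Not || And || And
true || s || And || And
true || s || Not || And
true || s || true || And
true || s || true || Not
true || s || true || ( Or )
true || s || true || ( And )
true || s || true || ( Not )
true || s || true || ( s )

[Or [Or [Or [Or [And [Not true]]] || [And [Not s]]] || [And [Not true]]] || [And [Not ( [Or [And [Not s]]] )]]]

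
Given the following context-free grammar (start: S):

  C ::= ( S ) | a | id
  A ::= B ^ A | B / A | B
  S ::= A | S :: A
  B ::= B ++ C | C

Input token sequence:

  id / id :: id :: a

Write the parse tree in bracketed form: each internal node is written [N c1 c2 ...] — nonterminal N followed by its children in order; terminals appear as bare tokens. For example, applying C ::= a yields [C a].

S
S :: A
S :: A :: A
A :: A :: A
B / A :: A :: A
C / A :: A :: A
id / A :: A :: A
id / B :: A :: A
id / C :: A :: A
id / id :: A :: A
id / id :: B :: A
id / id :: C :: A
id / id :: id :: A
id / id :: id :: B
id / id :: id :: C
id / id :: id :: a

[S [S [S [A [B [C id]] / [A [B [C id]]]]] :: [A [B [C id]]]] :: [A [B [C a]]]]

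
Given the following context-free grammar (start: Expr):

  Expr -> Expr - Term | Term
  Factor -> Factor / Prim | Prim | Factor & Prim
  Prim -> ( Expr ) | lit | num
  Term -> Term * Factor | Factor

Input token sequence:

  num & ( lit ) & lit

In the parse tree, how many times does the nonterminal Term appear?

2

[Expr [Term [Factor [Factor [Factor [Prim num]] & [Prim ( [Expr [Term [Factor [Prim lit]]]] )]] & [Prim lit]]]]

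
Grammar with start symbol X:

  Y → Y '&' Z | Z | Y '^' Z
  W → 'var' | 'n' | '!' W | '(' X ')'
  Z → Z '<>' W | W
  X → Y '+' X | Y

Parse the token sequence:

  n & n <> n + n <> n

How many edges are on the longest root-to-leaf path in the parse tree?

6

[X [Y [Y [Z [W n]]] & [Z [Z [W n]] <> [W n]]] + [X [Y [Z [Z [W n]] <> [W n]]]]]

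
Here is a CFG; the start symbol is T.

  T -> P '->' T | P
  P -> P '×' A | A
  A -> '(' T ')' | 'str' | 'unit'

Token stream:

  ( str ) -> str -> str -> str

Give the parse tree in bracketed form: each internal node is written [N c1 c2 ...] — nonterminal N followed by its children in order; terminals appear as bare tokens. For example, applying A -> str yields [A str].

T
P -> T
A -> T
( T ) -> T
( P ) -> T
( A ) -> T
( str ) -> T
( str ) -> P -> T
( str ) -> A -> T
( str ) -> str -> T
( str ) -> str -> P -> T
( str ) -> str -> A -> T
( str ) -> str -> str -> T
( str ) -> str -> str -> P
( str ) -> str -> str -> A
( str ) -> str -> str -> str

[T [P [A ( [T [P [A str]]] )]] -> [T [P [A str]] -> [T [P [A str]] -> [T [P [A str]]]]]]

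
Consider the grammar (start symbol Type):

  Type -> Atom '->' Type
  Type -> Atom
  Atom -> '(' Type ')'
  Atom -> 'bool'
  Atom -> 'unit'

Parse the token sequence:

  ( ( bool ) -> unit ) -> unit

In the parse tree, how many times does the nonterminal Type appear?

[Type [Atom ( [Type [Atom ( [Type [Atom bool]] )] -> [Type [Atom unit]]] )] -> [Type [Atom unit]]]

5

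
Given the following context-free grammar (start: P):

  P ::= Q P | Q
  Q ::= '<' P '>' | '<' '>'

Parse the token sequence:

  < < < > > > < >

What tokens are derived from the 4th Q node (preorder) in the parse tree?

[P [Q < [P [Q < [P [Q < >]] >]] >] [P [Q < >]]]

< >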